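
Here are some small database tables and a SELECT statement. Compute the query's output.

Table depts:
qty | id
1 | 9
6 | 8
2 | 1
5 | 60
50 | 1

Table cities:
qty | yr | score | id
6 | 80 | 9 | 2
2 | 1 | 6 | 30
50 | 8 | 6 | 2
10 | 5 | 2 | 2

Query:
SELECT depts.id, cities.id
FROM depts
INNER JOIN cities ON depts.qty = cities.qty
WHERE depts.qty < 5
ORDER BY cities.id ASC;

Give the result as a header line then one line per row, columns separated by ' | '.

== RESULT ==
depts.id | cities.id
1 | 30

Derivation:
After JOIN cities (3 rows):
depts.qty | depts.id | cities.qty | cities.yr | cities.score | cities.id
6 | 8 | 6 | 80 | 9 | 2
2 | 1 | 2 | 1 | 6 | 30
50 | 1 | 50 | 8 | 6 | 2
After WHERE (1 rows):
depts.qty | depts.id | cities.qty | cities.yr | cities.score | cities.id
2 | 1 | 2 | 1 | 6 | 30
After SELECT (1 rows):
depts.id | cities.id
1 | 30
After ORDER BY (1 rows):
depts.id | cities.id
1 | 30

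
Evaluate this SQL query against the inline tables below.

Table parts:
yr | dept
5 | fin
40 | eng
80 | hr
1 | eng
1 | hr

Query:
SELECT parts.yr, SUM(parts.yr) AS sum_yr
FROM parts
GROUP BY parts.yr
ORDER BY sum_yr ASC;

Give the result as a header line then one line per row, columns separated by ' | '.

== RESULT ==
parts.yr | sum_yr
1 | 2
5 | 5
40 | 40
80 | 80

Derivation:
After GROUP BY (4 rows):
parts.yr | sum_yr
5 | 5
40 | 40
80 | 80
1 | 2
After ORDER BY (4 rows):
parts.yr | sum_yr
1 | 2
5 | 5
40 | 40
80 | 80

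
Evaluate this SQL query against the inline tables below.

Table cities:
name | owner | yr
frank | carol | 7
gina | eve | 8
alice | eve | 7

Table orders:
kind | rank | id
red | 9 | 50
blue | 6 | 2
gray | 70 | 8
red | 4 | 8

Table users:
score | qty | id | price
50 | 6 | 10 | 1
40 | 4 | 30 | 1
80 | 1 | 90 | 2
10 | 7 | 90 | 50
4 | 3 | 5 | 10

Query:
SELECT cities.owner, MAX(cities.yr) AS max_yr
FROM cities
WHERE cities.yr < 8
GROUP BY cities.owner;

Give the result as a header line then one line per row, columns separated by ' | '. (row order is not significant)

After WHERE (2 rows):
cities.name | cities.owner | cities.yr
frank | carol | 7
alice | eve | 7
After GROUP BY (2 rows):
cities.owner | max_yr
carol | 7
eve | 7

== RESULT ==
cities.owner | max_yr
carol | 7
eve | 7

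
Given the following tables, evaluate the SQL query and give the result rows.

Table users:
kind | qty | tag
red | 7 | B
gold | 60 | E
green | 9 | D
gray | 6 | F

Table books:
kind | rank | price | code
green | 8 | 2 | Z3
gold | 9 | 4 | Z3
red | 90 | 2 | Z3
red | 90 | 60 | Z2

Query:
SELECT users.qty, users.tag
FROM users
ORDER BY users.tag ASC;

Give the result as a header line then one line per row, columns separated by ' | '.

== RESULT ==
users.qty | users.tag
7 | B
9 | D
60 | E
6 | F

Derivation:
After SELECT (4 rows):
users.qty | users.tag
7 | B
60 | E
9 | D
6 | F
After ORDER BY (4 rows):
users.qty | users.tag
7 | B
9 | D
60 | E
6 | F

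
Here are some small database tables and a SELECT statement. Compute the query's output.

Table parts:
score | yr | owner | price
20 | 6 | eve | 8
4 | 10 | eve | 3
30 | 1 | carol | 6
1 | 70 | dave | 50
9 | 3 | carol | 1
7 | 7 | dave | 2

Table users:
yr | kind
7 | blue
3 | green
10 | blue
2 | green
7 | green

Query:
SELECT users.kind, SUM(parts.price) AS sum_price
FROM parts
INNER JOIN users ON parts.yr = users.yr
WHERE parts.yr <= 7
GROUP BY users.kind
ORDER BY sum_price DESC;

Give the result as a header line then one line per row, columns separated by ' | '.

== RESULT ==
users.kind | sum_price
green | 3
blue | 2

Derivation:
After JOIN users (4 rows):
parts.score | parts.yr | parts.owner | parts.price | users.yr | users.kind
4 | 10 | eve | 3 | 10 | blue
9 | 3 | carol | 1 | 3 | green
7 | 7 | dave | 2 | 7 | blue
7 | 7 | dave | 2 | 7 | green
After WHERE (3 rows):
parts.score | parts.yr | parts.owner | parts.price | users.yr | users.kind
9 | 3 | carol | 1 | 3 | green
7 | 7 | dave | 2 | 7 | blue
7 | 7 | dave | 2 | 7 | green
After GROUP BY (2 rows):
users.kind | sum_price
green | 3
blue | 2
After ORDER BY (2 rows):
users.kind | sum_price
green | 3
blue | 2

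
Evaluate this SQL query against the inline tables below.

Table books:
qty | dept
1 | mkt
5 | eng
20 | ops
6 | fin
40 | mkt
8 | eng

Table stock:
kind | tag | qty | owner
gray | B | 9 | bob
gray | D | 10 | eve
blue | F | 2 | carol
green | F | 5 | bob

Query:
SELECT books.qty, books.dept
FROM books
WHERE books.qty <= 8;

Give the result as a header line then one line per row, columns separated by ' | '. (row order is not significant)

== RESULT ==
books.qty | books.dept
1 | mkt
5 | eng
6 | fin
8 | eng

Derivation:
After WHERE (4 rows):
books.qty | books.dept
1 | mkt
5 | eng
6 | fin
8 | eng
After SELECT (4 rows):
books.qty | books.dept
1 | mkt
5 | eng
6 | fin
8 | eng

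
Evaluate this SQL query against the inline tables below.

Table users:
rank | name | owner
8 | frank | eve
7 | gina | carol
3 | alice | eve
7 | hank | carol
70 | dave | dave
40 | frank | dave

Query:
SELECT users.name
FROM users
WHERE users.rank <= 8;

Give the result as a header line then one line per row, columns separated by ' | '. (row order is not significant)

== RESULT ==
users.name
frank
gina
alice
hank

Derivation:
After WHERE (4 rows):
users.rank | users.name | users.owner
8 | frank | eve
7 | gina | carol
3 | alice | eve
7 | hank | carol
After SELECT (4 rows):
users.name
frank
gina
alice
hank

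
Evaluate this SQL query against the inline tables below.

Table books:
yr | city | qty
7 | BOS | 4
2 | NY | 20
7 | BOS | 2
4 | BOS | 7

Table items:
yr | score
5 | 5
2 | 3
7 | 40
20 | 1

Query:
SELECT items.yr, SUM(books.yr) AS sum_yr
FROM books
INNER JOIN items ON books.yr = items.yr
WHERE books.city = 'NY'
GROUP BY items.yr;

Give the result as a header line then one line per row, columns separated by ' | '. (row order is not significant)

After JOIN items (3 rows):
books.yr | books.city | books.qty | items.yr | items.score
7 | BOS | 4 | 7 | 40
2 | NY | 20 | 2 | 3
7 | BOS | 2 | 7 | 40
After WHERE (1 rows):
books.yr | books.city | books.qty | items.yr | items.score
2 | NY | 20 | 2 | 3
After GROUP BY (1 rows):
items.yr | sum_yr
2 | 2

== RESULT ==
items.yr | sum_yr
2 | 2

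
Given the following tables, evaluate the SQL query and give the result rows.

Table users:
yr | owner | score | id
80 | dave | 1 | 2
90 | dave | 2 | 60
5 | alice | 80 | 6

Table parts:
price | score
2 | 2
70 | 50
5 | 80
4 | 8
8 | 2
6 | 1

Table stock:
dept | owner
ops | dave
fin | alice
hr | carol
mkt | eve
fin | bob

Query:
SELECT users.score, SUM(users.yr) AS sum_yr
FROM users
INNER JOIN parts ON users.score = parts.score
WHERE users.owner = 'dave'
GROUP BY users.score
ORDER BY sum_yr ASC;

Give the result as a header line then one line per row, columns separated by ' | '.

== RESULT ==
users.score | sum_yr
1 | 80
2 | 180

Derivation:
After JOIN parts (4 rows):
users.yr | users.owner | users.score | users.id | parts.price | parts.score
80 | dave | 1 | 2 | 6 | 1
90 | dave | 2 | 60 | 2 | 2
90 | dave | 2 | 60 | 8 | 2
5 | alice | 80 | 6 | 5 | 80
After WHERE (3 rows):
users.yr | users.owner | users.score | users.id | parts.price | parts.score
80 | dave | 1 | 2 | 6 | 1
90 | dave | 2 | 60 | 2 | 2
90 | dave | 2 | 60 | 8 | 2
After GROUP BY (2 rows):
users.score | sum_yr
1 | 80
2 | 180
After ORDER BY (2 rows):
users.score | sum_yr
1 | 80
2 | 180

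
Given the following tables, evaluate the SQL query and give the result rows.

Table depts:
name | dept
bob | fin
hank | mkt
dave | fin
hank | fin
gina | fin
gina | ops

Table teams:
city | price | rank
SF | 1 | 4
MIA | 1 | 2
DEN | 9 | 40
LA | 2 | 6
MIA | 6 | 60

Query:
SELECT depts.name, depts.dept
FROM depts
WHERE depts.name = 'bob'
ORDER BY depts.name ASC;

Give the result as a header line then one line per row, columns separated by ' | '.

== RESULT ==
depts.name | depts.dept
bob | fin

Derivation:
After WHERE (1 rows):
depts.name | depts.dept
bob | fin
After SELECT (1 rows):
depts.name | depts.dept
bob | fin
After ORDER BY (1 rows):
depts.name | depts.dept
bob | fin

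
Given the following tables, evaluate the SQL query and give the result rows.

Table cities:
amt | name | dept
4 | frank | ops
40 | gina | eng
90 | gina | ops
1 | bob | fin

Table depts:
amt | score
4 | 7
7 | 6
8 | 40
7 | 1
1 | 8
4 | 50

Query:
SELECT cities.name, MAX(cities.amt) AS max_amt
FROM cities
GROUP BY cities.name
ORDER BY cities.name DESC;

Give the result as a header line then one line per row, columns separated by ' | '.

== RESULT ==
cities.name | max_amt
gina | 90
frank | 4
bob | 1

Derivation:
After GROUP BY (3 rows):
cities.name | max_amt
frank | 4
gina | 90
bob | 1
After ORDER BY (3 rows):
cities.name | max_amt
gina | 90
frank | 4
bob | 1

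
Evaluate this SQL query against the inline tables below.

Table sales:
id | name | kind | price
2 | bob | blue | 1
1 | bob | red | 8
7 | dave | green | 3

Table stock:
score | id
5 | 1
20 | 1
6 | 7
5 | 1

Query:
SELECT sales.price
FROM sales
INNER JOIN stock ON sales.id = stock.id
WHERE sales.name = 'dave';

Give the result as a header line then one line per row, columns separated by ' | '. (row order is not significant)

After JOIN stock (4 rows):
sales.id | sales.name | sales.kind | sales.price | stock.score | stock.id
1 | bob | red | 8 | 5 | 1
1 | bob | red | 8 | 20 | 1
1 | bob | red | 8 | 5 | 1
7 | dave | green | 3 | 6 | 7
After WHERE (1 rows):
sales.id | sales.name | sales.kind | sales.price | stock.score | stock.id
7 | dave | green | 3 | 6 | 7
After SELECT (1 rows):
sales.price
3

== RESULT ==
sales.price
3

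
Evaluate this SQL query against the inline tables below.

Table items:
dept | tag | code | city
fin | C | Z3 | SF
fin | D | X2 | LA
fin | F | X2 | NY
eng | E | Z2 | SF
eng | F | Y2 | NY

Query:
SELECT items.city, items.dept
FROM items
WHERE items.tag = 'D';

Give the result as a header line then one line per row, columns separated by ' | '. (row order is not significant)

After WHERE (1 rows):
items.dept | items.tag | items.code | items.city
fin | D | X2 | LA
After SELECT (1 rows):
items.city | items.dept
LA | fin

== RESULT ==
items.city | items.dept
LA | fin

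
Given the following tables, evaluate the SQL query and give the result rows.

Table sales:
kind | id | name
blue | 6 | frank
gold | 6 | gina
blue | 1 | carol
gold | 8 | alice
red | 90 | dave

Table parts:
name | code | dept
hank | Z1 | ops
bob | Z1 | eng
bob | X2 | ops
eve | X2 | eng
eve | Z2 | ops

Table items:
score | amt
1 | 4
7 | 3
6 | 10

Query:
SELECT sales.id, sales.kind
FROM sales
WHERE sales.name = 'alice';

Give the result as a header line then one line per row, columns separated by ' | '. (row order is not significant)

== RESULT ==
sales.id | sales.kind
8 | gold

Derivation:
After WHERE (1 rows):
sales.kind | sales.id | sales.name
gold | 8 | alice
After SELECT (1 rows):
sales.id | sales.kind
8 | gold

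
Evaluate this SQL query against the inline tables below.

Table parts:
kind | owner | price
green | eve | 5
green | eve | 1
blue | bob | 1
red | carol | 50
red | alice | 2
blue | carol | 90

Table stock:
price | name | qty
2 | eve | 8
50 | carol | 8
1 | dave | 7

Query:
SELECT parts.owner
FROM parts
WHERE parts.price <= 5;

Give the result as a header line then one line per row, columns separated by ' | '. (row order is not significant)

== RESULT ==
parts.owner
eve
eve
bob
alice

Derivation:
After WHERE (4 rows):
parts.kind | parts.owner | parts.price
green | eve | 5
green | eve | 1
blue | bob | 1
red | alice | 2
After SELECT (4 rows):
parts.owner
eve
eve
bob
alice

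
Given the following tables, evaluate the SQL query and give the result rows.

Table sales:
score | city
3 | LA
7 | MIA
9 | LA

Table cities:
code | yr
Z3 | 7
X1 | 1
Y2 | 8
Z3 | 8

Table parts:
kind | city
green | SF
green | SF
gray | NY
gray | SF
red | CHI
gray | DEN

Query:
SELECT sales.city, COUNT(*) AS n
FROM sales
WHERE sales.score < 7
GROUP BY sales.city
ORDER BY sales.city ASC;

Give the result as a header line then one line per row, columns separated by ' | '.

After WHERE (1 rows):
sales.score | sales.city
3 | LA
After GROUP BY (1 rows):
sales.city | n
LA | 1
After ORDER BY (1 rows):
sales.city | n
LA | 1

== RESULT ==
sales.city | n
LA | 1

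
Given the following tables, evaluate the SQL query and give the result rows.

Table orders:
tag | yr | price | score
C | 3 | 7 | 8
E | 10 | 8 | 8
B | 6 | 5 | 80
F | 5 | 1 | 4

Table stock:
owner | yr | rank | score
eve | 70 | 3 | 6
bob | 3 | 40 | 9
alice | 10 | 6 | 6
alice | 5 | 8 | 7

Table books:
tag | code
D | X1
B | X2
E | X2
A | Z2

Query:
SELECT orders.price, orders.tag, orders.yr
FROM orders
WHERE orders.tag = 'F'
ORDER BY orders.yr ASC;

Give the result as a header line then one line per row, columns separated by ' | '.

== RESULT ==
orders.price | orders.tag | orders.yr
1 | F | 5

Derivation:
After WHERE (1 rows):
orders.tag | orders.yr | orders.price | orders.score
F | 5 | 1 | 4
After SELECT (1 rows):
orders.price | orders.tag | orders.yr
1 | F | 5
After ORDER BY (1 rows):
orders.price | orders.tag | orders.yr
1 | F | 5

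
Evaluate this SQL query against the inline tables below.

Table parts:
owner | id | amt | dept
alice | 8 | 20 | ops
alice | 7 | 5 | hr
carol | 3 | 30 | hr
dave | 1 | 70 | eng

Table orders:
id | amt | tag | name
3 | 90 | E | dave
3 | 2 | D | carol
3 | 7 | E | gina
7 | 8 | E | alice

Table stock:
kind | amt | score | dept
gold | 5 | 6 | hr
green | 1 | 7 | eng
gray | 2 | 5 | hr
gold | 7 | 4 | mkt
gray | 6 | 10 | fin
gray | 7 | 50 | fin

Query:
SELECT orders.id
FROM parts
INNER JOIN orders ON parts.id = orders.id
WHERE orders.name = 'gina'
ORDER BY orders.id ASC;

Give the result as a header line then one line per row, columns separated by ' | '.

== RESULT ==
orders.id
3

Derivation:
After JOIN orders (4 rows):
parts.owner | parts.id | parts.amt | parts.dept | orders.id | orders.amt | orders.tag | orders.name
alice | 7 | 5 | hr | 7 | 8 | E | alice
carol | 3 | 30 | hr | 3 | 90 | E | dave
carol | 3 | 30 | hr | 3 | 2 | D | carol
carol | 3 | 30 | hr | 3 | 7 | E | gina
After WHERE (1 rows):
parts.owner | parts.id | parts.amt | parts.dept | orders.id | orders.amt | orders.tag | orders.name
carol | 3 | 30 | hr | 3 | 7 | E | gina
After SELECT (1 rows):
orders.id
3
After ORDER BY (1 rows):
orders.id
3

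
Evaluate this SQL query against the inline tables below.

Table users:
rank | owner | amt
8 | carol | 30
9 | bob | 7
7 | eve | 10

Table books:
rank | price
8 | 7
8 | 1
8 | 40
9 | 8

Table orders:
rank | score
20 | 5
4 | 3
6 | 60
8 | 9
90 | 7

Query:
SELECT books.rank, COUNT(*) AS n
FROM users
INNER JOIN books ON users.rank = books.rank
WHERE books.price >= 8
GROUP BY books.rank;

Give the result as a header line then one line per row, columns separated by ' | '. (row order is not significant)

== RESULT ==
books.rank | n
8 | 1
9 | 1

Derivation:
After JOIN books (4 rows):
users.rank | users.owner | users.amt | books.rank | books.price
8 | carol | 30 | 8 | 7
8 | carol | 30 | 8 | 1
8 | carol | 30 | 8 | 40
9 | bob | 7 | 9 | 8
After WHERE (2 rows):
users.rank | users.owner | users.amt | books.rank | books.price
8 | carol | 30 | 8 | 40
9 | bob | 7 | 9 | 8
After GROUP BY (2 rows):
books.rank | n
8 | 1
9 | 1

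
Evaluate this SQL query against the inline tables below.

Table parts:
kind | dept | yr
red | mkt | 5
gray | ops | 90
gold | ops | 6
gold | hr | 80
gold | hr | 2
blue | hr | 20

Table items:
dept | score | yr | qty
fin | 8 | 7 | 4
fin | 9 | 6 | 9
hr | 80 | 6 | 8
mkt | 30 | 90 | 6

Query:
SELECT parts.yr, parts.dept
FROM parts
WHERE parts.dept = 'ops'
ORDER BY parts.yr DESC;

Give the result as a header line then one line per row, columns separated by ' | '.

== RESULT ==
parts.yr | parts.dept
90 | ops
6 | ops

Derivation:
After WHERE (2 rows):
parts.kind | parts.dept | parts.yr
gray | ops | 90
gold | ops | 6
After SELECT (2 rows):
parts.yr | parts.dept
90 | ops
6 | ops
After ORDER BY (2 rows):
parts.yr | parts.dept
90 | ops
6 | ops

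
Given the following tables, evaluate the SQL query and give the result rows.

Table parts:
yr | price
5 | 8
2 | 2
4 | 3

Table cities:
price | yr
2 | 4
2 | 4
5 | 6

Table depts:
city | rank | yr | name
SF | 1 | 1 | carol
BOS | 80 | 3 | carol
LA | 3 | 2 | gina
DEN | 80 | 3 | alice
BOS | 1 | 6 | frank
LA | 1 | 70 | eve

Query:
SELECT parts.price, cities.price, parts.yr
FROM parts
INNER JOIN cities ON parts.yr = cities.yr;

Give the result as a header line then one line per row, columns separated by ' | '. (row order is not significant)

After JOIN cities (2 rows):
parts.yr | parts.price | cities.price | cities.yr
4 | 3 | 2 | 4
4 | 3 | 2 | 4
After SELECT (2 rows):
parts.price | cities.price | parts.yr
3 | 2 | 4
3 | 2 | 4

== RESULT ==
parts.price | cities.price | parts.yr
3 | 2 | 4
3 | 2 | 4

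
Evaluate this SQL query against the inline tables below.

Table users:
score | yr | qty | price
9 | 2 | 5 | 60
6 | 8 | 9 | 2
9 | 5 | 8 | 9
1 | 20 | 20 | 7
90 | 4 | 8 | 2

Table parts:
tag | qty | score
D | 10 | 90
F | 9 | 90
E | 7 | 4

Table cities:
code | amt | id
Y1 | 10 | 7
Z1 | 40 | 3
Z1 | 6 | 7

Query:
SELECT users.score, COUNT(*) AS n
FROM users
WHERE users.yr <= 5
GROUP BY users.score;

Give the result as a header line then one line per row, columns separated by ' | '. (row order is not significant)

== RESULT ==
users.score | n
9 | 2
90 | 1

Derivation:
After WHERE (3 rows):
users.score | users.yr | users.qty | users.price
9 | 2 | 5 | 60
9 | 5 | 8 | 9
90 | 4 | 8 | 2
After GROUP BY (2 rows):
users.score | n
9 | 2
90 | 1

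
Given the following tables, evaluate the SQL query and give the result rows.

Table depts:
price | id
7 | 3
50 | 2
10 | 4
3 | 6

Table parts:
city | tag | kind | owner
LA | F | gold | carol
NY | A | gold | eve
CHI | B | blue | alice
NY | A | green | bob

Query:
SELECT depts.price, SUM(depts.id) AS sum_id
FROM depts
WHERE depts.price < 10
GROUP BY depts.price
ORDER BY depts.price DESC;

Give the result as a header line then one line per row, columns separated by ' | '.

== RESULT ==
depts.price | sum_id
7 | 3
3 | 6

Derivation:
After WHERE (2 rows):
depts.price | depts.id
7 | 3
3 | 6
After GROUP BY (2 rows):
depts.price | sum_id
7 | 3
3 | 6
After ORDER BY (2 rows):
depts.price | sum_id
7 | 3
3 | 6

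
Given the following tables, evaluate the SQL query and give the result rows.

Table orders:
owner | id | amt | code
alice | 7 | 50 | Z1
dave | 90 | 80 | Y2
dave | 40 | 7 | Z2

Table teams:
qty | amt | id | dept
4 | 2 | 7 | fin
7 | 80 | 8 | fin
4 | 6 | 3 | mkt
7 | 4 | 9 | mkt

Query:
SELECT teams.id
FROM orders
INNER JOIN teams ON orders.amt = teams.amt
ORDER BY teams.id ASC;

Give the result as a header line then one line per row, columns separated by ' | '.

== RESULT ==
teams.id
8

Derivation:
After JOIN teams (1 rows):
orders.owner | orders.id | orders.amt | orders.code | teams.qty | teams.amt | teams.id | teams.dept
dave | 90 | 80 | Y2 | 7 | 80 | 8 | fin
After SELECT (1 rows):
teams.id
8
After ORDER BY (1 rows):
teams.id
8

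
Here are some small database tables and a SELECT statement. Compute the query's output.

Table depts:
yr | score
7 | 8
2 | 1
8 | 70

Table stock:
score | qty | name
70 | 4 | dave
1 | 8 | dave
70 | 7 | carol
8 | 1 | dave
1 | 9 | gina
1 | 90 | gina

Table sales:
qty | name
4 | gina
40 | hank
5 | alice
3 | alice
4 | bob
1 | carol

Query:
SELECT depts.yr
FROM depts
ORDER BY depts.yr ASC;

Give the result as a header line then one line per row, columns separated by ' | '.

== RESULT ==
depts.yr
2
7
8

Derivation:
After SELECT (3 rows):
depts.yr
7
2
8
After ORDER BY (3 rows):
depts.yr
2
7
8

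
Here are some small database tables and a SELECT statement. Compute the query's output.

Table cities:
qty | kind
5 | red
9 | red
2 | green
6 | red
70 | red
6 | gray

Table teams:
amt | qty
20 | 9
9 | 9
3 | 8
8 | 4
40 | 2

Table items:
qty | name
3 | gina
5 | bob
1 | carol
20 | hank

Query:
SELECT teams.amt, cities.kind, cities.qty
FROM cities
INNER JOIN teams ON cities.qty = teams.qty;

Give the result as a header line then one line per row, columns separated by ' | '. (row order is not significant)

== RESULT ==
teams.amt | cities.kind | cities.qty
20 | red | 9
9 | red | 9
40 | green | 2

Derivation:
After JOIN teams (3 rows):
cities.qty | cities.kind | teams.amt | teams.qty
9 | red | 20 | 9
9 | red | 9 | 9
2 | green | 40 | 2
After SELECT (3 rows):
teams.amt | cities.kind | cities.qty
20 | red | 9
9 | red | 9
40 | green | 2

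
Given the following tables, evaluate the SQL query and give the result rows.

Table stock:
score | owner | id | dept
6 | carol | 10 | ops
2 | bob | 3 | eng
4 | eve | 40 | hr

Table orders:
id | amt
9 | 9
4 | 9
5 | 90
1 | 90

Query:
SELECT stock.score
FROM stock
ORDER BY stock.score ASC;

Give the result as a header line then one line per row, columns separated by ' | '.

After SELECT (3 rows):
stock.score
6
2
4
After ORDER BY (3 rows):
stock.score
2
4
6

== RESULT ==
stock.score
2
4
6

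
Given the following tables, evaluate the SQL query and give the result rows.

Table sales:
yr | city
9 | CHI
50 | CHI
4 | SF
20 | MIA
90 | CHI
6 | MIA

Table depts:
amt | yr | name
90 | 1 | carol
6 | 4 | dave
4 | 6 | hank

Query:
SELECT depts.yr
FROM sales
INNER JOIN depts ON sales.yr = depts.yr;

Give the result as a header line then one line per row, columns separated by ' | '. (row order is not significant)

After JOIN depts (2 rows):
sales.yr | sales.city | depts.amt | depts.yr | depts.name
4 | SF | 6 | 4 | dave
6 | MIA | 4 | 6 | hank
After SELECT (2 rows):
depts.yr
4
6

== RESULT ==
depts.yr
4
6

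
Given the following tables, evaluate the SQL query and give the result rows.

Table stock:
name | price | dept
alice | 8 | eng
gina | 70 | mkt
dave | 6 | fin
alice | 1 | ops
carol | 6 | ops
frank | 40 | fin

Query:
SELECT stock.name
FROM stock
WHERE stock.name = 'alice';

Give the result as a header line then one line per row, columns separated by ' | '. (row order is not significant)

== RESULT ==
stock.name
alice
alice

Derivation:
After WHERE (2 rows):
stock.name | stock.price | stock.dept
alice | 8 | eng
alice | 1 | ops
After SELECT (2 rows):
stock.name
alice
alice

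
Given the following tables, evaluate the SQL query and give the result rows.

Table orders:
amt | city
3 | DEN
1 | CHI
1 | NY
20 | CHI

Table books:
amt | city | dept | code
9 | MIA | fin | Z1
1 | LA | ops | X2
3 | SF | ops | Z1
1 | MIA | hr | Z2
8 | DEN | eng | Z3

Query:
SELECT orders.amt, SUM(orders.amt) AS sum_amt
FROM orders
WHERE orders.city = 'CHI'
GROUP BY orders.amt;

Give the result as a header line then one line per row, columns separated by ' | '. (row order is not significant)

After WHERE (2 rows):
orders.amt | orders.city
1 | CHI
20 | CHI
After GROUP BY (2 rows):
orders.amt | sum_amt
1 | 1
20 | 20

== RESULT ==
orders.amt | sum_amt
1 | 1
20 | 20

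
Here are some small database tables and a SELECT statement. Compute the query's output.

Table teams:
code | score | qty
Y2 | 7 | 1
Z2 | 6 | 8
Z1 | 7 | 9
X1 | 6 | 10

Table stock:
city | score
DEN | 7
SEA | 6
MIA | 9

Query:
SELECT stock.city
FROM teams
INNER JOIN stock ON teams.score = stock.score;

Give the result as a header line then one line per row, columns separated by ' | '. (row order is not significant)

== RESULT ==
stock.city
DEN
SEA
DEN
SEA

Derivation:
After JOIN stock (4 rows):
teams.code | teams.score | teams.qty | stock.city | stock.score
Y2 | 7 | 1 | DEN | 7
Z2 | 6 | 8 | SEA | 6
Z1 | 7 | 9 | DEN | 7
X1 | 6 | 10 | SEA | 6
After SELECT (4 rows):
stock.city
DEN
SEA
DEN
SEA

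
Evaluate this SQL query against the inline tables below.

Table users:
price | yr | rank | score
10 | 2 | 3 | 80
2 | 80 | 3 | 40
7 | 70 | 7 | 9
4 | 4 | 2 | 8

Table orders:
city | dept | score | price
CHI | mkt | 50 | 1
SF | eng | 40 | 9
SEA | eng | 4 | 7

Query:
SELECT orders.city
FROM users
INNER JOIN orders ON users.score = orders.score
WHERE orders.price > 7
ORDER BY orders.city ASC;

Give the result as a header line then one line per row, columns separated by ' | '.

== RESULT ==
orders.city
SF

Derivation:
After JOIN orders (1 rows):
users.price | users.yr | users.rank | users.score | orders.city | orders.dept | orders.score | orders.price
2 | 80 | 3 | 40 | SF | eng | 40 | 9
After WHERE (1 rows):
users.price | users.yr | users.rank | users.score | orders.city | orders.dept | orders.score | orders.price
2 | 80 | 3 | 40 | SF | eng | 40 | 9
After SELECT (1 rows):
orders.city
SF
After ORDER BY (1 rows):
orders.city
SF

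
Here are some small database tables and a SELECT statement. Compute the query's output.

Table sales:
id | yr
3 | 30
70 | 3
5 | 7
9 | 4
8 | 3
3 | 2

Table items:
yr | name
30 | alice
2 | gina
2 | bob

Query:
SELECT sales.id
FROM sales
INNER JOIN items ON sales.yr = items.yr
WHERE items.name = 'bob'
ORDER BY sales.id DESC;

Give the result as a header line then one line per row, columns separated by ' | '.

After JOIN items (3 rows):
sales.id | sales.yr | items.yr | items.name
3 | 30 | 30 | alice
3 | 2 | 2 | gina
3 | 2 | 2 | bob
After WHERE (1 rows):
sales.id | sales.yr | items.yr | items.name
3 | 2 | 2 | bob
After SELECT (1 rows):
sales.id
3
After ORDER BY (1 rows):
sales.id
3

== RESULT ==
sales.id
3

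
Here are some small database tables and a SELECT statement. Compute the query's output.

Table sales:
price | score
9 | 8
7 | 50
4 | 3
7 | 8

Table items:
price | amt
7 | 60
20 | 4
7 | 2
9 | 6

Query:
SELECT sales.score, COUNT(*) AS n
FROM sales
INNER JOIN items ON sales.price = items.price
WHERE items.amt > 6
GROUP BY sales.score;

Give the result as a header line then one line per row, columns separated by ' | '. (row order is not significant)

After JOIN items (5 rows):
sales.price | sales.score | items.price | items.amt
9 | 8 | 9 | 6
7 | 50 | 7 | 60
7 | 50 | 7 | 2
7 | 8 | 7 | 60
7 | 8 | 7 | 2
After WHERE (2 rows):
sales.price | sales.score | items.price | items.amt
7 | 50 | 7 | 60
7 | 8 | 7 | 60
After GROUP BY (2 rows):
sales.score | n
50 | 1
8 | 1

== RESULT ==
sales.score | n
50 | 1
8 | 1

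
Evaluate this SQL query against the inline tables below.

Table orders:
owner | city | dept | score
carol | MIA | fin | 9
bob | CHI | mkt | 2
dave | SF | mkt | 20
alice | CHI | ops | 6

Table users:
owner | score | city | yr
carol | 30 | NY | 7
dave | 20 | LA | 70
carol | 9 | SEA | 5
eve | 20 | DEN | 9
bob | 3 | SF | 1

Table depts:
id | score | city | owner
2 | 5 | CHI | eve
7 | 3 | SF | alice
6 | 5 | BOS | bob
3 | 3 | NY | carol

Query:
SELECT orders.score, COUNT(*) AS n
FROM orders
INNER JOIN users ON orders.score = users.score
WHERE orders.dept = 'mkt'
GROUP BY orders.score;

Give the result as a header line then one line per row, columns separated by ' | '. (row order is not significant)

After JOIN users (3 rows):
orders.owner | orders.city | orders.dept | orders.score | users.owner | users.score | users.city | users.yr
carol | MIA | fin | 9 | carol | 9 | SEA | 5
dave | SF | mkt | 20 | dave | 20 | LA | 70
dave | SF | mkt | 20 | eve | 20 | DEN | 9
After WHERE (2 rows):
orders.owner | orders.city | orders.dept | orders.score | users.owner | users.score | users.city | users.yr
dave | SF | mkt | 20 | dave | 20 | LA | 70
dave | SF | mkt | 20 | eve | 20 | DEN | 9
After GROUP BY (1 rows):
orders.score | n
20 | 2

== RESULT ==
orders.score | n
20 | 2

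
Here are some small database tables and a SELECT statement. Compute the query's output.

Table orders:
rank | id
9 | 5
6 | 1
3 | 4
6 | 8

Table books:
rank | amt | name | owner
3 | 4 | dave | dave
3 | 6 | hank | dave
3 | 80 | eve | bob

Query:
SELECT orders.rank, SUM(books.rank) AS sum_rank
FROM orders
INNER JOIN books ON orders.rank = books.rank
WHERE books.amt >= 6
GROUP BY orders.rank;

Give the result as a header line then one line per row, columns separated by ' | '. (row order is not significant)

== RESULT ==
orders.rank | sum_rank
3 | 6

Derivation:
After JOIN books (3 rows):
orders.rank | orders.id | books.rank | books.amt | books.name | books.owner
3 | 4 | 3 | 4 | dave | dave
3 | 4 | 3 | 6 | hank | dave
3 | 4 | 3 | 80 | eve | bob
After WHERE (2 rows):
orders.rank | orders.id | books.rank | books.amt | books.name | books.owner
3 | 4 | 3 | 6 | hank | dave
3 | 4 | 3 | 80 | eve | bob
After GROUP BY (1 rows):
orders.rank | sum_rank
3 | 6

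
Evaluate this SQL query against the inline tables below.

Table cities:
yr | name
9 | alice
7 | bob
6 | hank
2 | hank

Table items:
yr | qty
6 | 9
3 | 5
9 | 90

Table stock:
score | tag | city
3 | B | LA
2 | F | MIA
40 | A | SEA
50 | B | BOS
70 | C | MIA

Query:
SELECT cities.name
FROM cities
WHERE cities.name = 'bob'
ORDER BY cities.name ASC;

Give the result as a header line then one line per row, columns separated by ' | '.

== RESULT ==
cities.name
bob

Derivation:
After WHERE (1 rows):
cities.yr | cities.name
7 | bob
After SELECT (1 rows):
cities.name
bob
After ORDER BY (1 rows):
cities.name
bob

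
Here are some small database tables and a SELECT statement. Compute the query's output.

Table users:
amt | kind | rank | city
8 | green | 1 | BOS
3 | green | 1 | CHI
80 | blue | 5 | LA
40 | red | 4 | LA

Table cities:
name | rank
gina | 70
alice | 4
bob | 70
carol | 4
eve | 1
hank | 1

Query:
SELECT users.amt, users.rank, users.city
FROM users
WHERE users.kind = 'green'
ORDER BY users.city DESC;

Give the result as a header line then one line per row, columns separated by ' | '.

After WHERE (2 rows):
users.amt | users.kind | users.rank | users.city
8 | green | 1 | BOS
3 | green | 1 | CHI
After SELECT (2 rows):
users.amt | users.rank | users.city
8 | 1 | BOS
3 | 1 | CHI
After ORDER BY (2 rows):
users.amt | users.rank | users.city
3 | 1 | CHI
8 | 1 | BOS

== RESULT ==
users.amt | users.rank | users.city
3 | 1 | CHI
8 | 1 | BOS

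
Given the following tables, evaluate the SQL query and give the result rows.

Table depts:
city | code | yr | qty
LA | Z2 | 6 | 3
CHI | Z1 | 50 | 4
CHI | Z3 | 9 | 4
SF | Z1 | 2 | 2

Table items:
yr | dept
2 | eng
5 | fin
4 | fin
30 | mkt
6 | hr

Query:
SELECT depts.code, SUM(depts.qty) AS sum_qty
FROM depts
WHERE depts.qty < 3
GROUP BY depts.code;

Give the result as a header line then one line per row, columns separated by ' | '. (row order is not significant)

After WHERE (1 rows):
depts.city | depts.code | depts.yr | depts.qty
SF | Z1 | 2 | 2
After GROUP BY (1 rows):
depts.code | sum_qty
Z1 | 2

== RESULT ==
depts.code | sum_qty
Z1 | 2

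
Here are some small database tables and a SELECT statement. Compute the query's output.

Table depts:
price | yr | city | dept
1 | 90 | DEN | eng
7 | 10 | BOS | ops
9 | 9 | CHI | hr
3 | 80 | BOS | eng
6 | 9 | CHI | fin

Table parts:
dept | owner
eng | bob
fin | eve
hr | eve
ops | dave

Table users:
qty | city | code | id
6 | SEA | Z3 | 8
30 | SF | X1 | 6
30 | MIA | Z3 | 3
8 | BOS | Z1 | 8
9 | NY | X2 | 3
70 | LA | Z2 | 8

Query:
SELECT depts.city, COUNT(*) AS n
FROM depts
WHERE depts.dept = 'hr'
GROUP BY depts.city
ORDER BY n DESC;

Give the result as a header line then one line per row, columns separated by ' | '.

== RESULT ==
depts.city | n
CHI | 1

Derivation:
After WHERE (1 rows):
depts.price | depts.yr | depts.city | depts.dept
9 | 9 | CHI | hr
After GROUP BY (1 rows):
depts.city | n
CHI | 1
After ORDER BY (1 rows):
depts.city | n
CHI | 1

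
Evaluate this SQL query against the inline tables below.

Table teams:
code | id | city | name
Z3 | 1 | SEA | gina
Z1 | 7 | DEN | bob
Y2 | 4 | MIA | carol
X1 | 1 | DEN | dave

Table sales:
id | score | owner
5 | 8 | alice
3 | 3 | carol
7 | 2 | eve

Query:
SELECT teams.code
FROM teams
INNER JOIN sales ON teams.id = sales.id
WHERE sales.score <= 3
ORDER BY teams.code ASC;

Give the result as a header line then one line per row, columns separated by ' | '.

== RESULT ==
teams.code
Z1

Derivation:
After JOIN sales (1 rows):
teams.code | teams.id | teams.city | teams.name | sales.id | sales.score | sales.owner
Z1 | 7 | DEN | bob | 7 | 2 | eve
After WHERE (1 rows):
teams.code | teams.id | teams.city | teams.name | sales.id | sales.score | sales.owner
Z1 | 7 | DEN | bob | 7 | 2 | eve
After SELECT (1 rows):
teams.code
Z1
After ORDER BY (1 rows):
teams.code
Z1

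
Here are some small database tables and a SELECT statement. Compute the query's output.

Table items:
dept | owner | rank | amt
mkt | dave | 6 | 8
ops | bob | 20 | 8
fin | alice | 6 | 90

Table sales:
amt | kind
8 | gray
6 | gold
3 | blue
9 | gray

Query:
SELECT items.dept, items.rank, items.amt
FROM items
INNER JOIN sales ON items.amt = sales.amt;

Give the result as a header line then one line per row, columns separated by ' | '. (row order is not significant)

== RESULT ==
items.dept | items.rank | items.amt
mkt | 6 | 8
ops | 20 | 8

Derivation:
After JOIN sales (2 rows):
items.dept | items.owner | items.rank | items.amt | sales.amt | sales.kind
mkt | dave | 6 | 8 | 8 | gray
ops | bob | 20 | 8 | 8 | gray
After SELECT (2 rows):
items.dept | items.rank | items.amt
mkt | 6 | 8
ops | 20 | 8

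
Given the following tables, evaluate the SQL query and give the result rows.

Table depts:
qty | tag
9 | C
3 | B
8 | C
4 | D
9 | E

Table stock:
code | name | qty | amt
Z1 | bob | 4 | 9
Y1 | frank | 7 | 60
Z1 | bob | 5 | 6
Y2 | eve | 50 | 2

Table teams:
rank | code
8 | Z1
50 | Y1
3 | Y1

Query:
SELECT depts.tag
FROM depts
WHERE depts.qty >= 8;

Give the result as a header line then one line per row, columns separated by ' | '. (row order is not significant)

== RESULT ==
depts.tag
C
C
E

Derivation:
After WHERE (3 rows):
depts.qty | depts.tag
9 | C
8 | C
9 | E
After SELECT (3 rows):
depts.tag
C
C
E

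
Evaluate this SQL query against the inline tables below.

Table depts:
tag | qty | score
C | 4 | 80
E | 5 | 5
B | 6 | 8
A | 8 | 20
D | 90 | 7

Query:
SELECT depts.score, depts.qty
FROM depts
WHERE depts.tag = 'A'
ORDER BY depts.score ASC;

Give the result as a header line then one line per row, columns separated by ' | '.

After WHERE (1 rows):
depts.tag | depts.qty | depts.score
A | 8 | 20
After SELECT (1 rows):
depts.score | depts.qty
20 | 8
After ORDER BY (1 rows):
depts.score | depts.qty
20 | 8

== RESULT ==
depts.score | depts.qty
20 | 8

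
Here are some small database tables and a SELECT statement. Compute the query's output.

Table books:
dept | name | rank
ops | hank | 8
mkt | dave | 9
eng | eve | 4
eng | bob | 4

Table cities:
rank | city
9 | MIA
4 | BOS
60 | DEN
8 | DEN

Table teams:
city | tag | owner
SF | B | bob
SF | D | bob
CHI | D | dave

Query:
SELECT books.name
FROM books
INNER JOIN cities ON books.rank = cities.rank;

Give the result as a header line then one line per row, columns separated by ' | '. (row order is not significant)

== RESULT ==
books.name
hank
dave
eve
bob

Derivation:
After JOIN cities (4 rows):
books.dept | books.name | books.rank | cities.rank | cities.city
ops | hank | 8 | 8 | DEN
mkt | dave | 9 | 9 | MIA
eng | eve | 4 | 4 | BOS
eng | bob | 4 | 4 | BOS
After SELECT (4 rows):
books.name
hank
dave
eve
bob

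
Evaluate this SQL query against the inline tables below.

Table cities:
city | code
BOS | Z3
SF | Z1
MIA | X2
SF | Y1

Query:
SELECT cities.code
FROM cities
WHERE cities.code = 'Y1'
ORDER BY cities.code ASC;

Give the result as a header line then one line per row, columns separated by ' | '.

After WHERE (1 rows):
cities.city | cities.code
SF | Y1
After SELECT (1 rows):
cities.code
Y1
After ORDER BY (1 rows):
cities.code
Y1

== RESULT ==
cities.code
Y1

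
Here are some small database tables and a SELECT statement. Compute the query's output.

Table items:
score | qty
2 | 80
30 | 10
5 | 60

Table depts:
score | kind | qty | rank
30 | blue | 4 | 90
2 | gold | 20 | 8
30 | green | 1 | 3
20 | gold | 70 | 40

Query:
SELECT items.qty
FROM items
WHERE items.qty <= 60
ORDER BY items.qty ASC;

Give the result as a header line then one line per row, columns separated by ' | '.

After WHERE (2 rows):
items.score | items.qty
30 | 10
5 | 60
After SELECT (2 rows):
items.qty
10
60
After ORDER BY (2 rows):
items.qty
10
60

== RESULT ==
items.qty
10
60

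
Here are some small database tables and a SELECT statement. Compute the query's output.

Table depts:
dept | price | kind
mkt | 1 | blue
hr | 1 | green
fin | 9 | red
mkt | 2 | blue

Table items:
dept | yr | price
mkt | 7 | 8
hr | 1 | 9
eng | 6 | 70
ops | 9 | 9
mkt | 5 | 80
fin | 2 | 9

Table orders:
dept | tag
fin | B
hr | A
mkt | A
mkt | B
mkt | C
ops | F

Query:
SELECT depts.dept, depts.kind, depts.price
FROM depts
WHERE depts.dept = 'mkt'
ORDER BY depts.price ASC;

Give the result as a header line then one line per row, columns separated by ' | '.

After WHERE (2 rows):
depts.dept | depts.price | depts.kind
mkt | 1 | blue
mkt | 2 | blue
After SELECT (2 rows):
depts.dept | depts.kind | depts.price
mkt | blue | 1
mkt | blue | 2
After ORDER BY (2 rows):
depts.dept | depts.kind | depts.price
mkt | blue | 1
mkt | blue | 2

== RESULT ==
depts.dept | depts.kind | depts.price
mkt | blue | 1
mkt | blue | 2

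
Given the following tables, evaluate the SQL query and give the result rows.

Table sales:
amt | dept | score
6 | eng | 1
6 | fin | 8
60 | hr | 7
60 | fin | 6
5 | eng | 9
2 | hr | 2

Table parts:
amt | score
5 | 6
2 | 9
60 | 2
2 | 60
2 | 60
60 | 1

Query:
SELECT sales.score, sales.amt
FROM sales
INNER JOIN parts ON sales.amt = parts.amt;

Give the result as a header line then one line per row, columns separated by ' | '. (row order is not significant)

After JOIN parts (8 rows):
sales.amt | sales.dept | sales.score | parts.amt | parts.score
60 | hr | 7 | 60 | 2
60 | hr | 7 | 60 | 1
60 | fin | 6 | 60 | 2
60 | fin | 6 | 60 | 1
5 | eng | 9 | 5 | 6
2 | hr | 2 | 2 | 9
2 | hr | 2 | 2 | 60
2 | hr | 2 | 2 | 60
After SELECT (8 rows):
sales.score | sales.amt
7 | 60
7 | 60
6 | 60
6 | 60
9 | 5
2 | 2
2 | 2
2 | 2

== RESULT ==
sales.score | sales.amt
7 | 60
7 | 60
6 | 60
6 | 60
9 | 5
2 | 2
2 | 2
2 | 2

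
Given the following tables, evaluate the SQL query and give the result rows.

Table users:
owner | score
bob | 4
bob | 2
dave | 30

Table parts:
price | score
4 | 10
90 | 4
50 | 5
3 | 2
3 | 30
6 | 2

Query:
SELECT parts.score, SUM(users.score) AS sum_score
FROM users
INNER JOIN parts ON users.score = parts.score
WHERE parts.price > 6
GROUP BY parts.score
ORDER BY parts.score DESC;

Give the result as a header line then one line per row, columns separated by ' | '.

== RESULT ==
parts.score | sum_score
4 | 4

Derivation:
After JOIN parts (4 rows):
users.owner | users.score | parts.price | parts.score
bob | 4 | 90 | 4
bob | 2 | 3 | 2
bob | 2 | 6 | 2
dave | 30 | 3 | 30
After WHERE (1 rows):
users.owner | users.score | parts.price | parts.score
bob | 4 | 90 | 4
After GROUP BY (1 rows):
parts.score | sum_score
4 | 4
After ORDER BY (1 rows):
parts.score | sum_score
4 | 4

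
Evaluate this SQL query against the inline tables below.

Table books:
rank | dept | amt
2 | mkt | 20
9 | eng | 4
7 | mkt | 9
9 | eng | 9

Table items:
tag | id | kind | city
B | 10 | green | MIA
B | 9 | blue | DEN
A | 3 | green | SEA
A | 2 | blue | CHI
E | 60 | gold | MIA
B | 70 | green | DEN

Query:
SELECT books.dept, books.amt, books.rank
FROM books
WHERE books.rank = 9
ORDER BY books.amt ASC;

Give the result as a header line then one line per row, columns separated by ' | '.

== RESULT ==
books.dept | books.amt | books.rank
eng | 4 | 9
eng | 9 | 9

Derivation:
After WHERE (2 rows):
books.rank | books.dept | books.amt
9 | eng | 4
9 | eng | 9
After SELECT (2 rows):
books.dept | books.amt | books.rank
eng | 4 | 9
eng | 9 | 9
After ORDER BY (2 rows):
books.dept | books.amt | books.rank
eng | 4 | 9
eng | 9 | 9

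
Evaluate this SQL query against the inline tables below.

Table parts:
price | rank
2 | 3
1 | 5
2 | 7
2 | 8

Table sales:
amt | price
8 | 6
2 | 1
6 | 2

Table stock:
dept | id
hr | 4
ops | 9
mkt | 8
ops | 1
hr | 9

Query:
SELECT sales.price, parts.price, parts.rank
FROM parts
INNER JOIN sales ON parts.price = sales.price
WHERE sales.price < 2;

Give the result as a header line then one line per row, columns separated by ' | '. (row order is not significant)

After JOIN sales (4 rows):
parts.price | parts.rank | sales.amt | sales.price
2 | 3 | 6 | 2
1 | 5 | 2 | 1
2 | 7 | 6 | 2
2 | 8 | 6 | 2
After WHERE (1 rows):
parts.price | parts.rank | sales.amt | sales.price
1 | 5 | 2 | 1
After SELECT (1 rows):
sales.price | parts.price | parts.rank
1 | 1 | 5

== RESULT ==
sales.price | parts.price | parts.rank
1 | 1 | 5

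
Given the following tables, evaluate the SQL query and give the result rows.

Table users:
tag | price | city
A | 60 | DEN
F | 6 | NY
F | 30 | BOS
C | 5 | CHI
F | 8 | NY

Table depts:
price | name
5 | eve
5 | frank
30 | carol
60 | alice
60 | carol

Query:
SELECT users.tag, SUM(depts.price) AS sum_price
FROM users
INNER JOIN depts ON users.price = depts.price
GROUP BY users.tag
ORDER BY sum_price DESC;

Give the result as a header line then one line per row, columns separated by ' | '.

After JOIN depts (5 rows):
users.tag | users.price | users.city | depts.price | depts.name
A | 60 | DEN | 60 | alice
A | 60 | DEN | 60 | carol
F | 30 | BOS | 30 | carol
C | 5 | CHI | 5 | eve
C | 5 | CHI | 5 | frank
After GROUP BY (3 rows):
users.tag | sum_price
A | 120
F | 30
C | 10
After ORDER BY (3 rows):
users.tag | sum_price
A | 120
F | 30
C | 10

== RESULT ==
users.tag | sum_price
A | 120
F | 30
C | 10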